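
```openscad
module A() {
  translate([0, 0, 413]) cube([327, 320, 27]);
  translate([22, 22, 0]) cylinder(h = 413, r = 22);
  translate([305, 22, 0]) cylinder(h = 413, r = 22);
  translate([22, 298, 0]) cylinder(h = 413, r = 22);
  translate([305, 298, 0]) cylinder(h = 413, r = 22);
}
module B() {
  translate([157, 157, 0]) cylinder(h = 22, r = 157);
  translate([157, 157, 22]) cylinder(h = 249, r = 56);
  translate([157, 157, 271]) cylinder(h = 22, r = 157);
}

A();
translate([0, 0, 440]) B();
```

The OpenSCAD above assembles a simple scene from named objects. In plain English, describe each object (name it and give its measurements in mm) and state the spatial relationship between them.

A is a four-legged stool. The seat is a 327×320×27 mm slab whose top surface is at z = 440 mm; four round legs, each 44 mm in diameter, run from the floor (z = 0) to the underside of the seat, each leg's axis is inset half a diameter from the nearest pair of seat edges (so the leg's bounding box is flush with the corner).

B is a spool: two coaxial disc flanges of radius 157 mm and thickness 22 mm, joined by a core cylinder of radius 56 mm and height 249 mm. The lower flange rests on z = 0 and the three cylinders share a vertical axis.

The spool is on top of the stool.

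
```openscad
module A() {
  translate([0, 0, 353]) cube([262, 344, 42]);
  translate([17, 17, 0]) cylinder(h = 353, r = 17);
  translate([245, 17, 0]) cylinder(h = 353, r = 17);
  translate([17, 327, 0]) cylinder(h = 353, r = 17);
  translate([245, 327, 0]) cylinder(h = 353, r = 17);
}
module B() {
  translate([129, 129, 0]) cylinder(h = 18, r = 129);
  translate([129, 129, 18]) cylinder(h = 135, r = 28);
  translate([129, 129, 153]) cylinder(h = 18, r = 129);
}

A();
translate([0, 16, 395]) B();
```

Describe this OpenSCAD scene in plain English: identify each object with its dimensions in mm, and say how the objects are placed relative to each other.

A is a simple wooden stool: a rectangular seat 262 mm (x) by 344 mm (y), 42 mm thick, top face at z = 395 mm, on four round legs, each 34 mm in diameter. The legs rest on z = 0, each leg's axis is inset half a diameter from the nearest pair of seat edges (so the leg's bounding box is flush with the corner).

B is a spool: two coaxial disc flanges of radius 129 mm and thickness 18 mm, joined by a core cylinder of radius 28 mm and height 135 mm. The lower flange rests on z = 0 and the three cylinders share a vertical axis.

The spool is on top of the stool.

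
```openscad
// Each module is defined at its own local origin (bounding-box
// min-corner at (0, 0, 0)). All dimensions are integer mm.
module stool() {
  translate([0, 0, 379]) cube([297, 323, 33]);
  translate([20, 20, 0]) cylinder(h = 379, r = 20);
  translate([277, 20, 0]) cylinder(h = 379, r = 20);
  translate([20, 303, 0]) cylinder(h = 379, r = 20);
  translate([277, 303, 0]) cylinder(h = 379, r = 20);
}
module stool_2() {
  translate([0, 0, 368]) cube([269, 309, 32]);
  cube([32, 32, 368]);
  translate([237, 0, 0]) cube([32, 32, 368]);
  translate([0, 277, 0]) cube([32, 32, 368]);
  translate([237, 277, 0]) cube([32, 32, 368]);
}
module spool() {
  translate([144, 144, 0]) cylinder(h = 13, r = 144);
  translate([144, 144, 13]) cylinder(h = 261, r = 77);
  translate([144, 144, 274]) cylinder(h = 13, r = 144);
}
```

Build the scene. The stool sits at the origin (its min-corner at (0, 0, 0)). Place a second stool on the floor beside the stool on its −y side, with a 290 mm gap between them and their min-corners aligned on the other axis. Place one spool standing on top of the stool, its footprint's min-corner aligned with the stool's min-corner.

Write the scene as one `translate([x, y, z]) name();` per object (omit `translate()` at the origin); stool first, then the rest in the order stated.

stool();
translate([0, -599, 0]) stool_2();
translate([0, 0, 412]) spool();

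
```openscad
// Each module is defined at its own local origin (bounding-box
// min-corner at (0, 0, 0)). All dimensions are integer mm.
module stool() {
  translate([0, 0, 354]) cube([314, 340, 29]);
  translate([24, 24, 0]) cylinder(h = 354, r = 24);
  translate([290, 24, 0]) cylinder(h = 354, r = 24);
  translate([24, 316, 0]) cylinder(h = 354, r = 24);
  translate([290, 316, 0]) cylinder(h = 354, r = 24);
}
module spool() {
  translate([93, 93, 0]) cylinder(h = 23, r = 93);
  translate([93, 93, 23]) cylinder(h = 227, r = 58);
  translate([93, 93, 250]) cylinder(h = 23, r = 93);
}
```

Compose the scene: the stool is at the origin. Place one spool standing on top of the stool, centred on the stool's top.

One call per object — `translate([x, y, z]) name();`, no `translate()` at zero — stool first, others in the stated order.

stool();
translate([64, 77, 383]) spool();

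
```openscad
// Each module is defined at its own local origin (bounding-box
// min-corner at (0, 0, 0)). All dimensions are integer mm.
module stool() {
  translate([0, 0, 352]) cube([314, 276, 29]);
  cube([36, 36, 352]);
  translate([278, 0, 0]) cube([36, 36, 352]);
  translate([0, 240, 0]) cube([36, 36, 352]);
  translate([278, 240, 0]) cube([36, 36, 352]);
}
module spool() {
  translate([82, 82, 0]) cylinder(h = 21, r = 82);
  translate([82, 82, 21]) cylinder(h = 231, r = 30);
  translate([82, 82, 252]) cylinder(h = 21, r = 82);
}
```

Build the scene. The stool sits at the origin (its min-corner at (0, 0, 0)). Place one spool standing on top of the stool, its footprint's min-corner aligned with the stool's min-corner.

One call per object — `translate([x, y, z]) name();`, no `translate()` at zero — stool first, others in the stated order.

stool();
translate([0, 0, 381]) spool();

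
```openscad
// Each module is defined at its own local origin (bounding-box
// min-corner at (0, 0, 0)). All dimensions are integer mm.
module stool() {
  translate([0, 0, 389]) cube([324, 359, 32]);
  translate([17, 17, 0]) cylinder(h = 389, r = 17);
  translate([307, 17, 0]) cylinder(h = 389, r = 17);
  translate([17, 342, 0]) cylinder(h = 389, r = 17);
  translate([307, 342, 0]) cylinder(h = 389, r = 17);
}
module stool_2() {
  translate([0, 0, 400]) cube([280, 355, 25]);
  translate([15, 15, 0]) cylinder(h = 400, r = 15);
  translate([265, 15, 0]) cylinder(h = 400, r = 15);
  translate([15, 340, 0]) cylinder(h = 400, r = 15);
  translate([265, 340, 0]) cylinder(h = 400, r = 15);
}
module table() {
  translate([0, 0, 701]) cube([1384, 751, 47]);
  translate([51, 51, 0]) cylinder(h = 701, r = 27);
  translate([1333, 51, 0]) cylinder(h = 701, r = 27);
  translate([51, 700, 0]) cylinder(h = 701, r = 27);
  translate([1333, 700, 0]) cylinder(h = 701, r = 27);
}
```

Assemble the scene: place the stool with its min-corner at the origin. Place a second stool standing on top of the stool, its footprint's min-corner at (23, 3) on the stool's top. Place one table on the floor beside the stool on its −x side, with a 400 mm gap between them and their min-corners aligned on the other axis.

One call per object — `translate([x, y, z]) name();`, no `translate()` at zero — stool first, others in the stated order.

stool();
translate([23, 3, 421]) stool_2();
translate([-1784, 0, 0]) table();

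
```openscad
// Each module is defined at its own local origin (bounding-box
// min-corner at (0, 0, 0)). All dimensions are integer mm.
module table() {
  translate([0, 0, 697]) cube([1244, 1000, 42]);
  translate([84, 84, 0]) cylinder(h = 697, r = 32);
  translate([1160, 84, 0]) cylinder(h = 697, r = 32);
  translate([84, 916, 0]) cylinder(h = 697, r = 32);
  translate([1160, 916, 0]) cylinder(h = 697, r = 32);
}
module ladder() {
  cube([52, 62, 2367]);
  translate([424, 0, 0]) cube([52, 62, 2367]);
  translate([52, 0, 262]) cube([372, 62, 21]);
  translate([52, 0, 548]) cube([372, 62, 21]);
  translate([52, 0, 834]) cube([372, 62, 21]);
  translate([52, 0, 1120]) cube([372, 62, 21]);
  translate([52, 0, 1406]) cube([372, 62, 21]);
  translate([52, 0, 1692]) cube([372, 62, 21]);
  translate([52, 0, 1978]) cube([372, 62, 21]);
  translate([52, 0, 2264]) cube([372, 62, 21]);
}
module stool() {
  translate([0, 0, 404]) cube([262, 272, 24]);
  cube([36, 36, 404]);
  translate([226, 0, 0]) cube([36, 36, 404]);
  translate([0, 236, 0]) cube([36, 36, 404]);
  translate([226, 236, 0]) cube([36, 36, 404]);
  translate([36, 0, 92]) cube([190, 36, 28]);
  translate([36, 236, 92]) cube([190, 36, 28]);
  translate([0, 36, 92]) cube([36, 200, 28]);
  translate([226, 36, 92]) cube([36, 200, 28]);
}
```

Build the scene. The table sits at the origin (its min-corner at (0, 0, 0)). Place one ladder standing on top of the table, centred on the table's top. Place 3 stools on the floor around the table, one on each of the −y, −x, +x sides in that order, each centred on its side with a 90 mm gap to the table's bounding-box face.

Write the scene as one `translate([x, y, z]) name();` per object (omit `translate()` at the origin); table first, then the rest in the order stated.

table();
translate([384, 469, 739]) ladder();
translate([491, -362, 0]) stool();
translate([-352, 364, 0]) stool();
translate([1334, 364, 0]) stool();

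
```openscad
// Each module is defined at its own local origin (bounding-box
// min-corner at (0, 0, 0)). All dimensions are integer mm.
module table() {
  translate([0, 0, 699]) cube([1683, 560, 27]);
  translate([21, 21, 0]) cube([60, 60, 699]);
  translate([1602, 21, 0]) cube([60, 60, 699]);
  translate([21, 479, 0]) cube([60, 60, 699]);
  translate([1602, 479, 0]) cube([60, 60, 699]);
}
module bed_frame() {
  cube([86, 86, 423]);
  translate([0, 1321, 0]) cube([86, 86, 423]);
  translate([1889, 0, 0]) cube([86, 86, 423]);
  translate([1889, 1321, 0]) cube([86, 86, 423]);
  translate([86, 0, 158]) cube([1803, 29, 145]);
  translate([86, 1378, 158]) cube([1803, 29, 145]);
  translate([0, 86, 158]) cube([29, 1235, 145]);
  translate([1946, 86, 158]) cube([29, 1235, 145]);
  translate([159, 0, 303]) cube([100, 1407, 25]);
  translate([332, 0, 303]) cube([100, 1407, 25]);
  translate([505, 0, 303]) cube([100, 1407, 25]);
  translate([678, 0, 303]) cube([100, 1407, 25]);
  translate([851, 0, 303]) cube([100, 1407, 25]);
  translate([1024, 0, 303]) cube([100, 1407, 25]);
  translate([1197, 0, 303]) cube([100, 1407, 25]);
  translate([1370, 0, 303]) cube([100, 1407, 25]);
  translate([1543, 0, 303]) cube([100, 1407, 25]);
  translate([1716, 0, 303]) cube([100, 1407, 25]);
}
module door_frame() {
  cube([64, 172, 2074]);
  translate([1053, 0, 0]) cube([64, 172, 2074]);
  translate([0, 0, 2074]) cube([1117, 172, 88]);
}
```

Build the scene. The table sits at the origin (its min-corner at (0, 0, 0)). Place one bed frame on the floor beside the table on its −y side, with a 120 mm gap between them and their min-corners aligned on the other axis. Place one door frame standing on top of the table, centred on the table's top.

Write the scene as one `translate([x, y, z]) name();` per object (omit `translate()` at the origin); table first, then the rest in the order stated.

table();
translate([0, -1527, 0]) bed_frame();
translate([283, 194, 726]) door_frame();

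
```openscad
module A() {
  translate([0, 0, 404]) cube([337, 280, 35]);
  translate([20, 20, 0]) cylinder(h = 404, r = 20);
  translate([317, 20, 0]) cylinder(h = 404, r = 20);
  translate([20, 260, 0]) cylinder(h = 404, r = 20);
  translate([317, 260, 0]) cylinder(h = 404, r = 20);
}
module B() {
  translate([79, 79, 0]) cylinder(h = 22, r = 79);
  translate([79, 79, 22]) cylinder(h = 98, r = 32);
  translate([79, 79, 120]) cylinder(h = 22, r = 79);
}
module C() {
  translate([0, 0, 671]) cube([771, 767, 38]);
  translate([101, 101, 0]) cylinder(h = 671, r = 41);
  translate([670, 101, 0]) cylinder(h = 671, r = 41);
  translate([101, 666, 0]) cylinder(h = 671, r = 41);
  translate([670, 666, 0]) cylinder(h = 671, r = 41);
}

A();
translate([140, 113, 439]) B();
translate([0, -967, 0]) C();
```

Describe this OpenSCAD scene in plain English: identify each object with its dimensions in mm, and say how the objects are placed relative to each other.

A is a four-legged stool. The seat is a 337×280×35 mm slab whose top surface is at z = 439 mm; four round legs, each 40 mm in diameter, run from the floor (z = 0) to the underside of the seat, each leg's axis is inset half a diameter from the nearest pair of seat edges (so the leg's bounding box is flush with the corner).

B is a spool: two coaxial disc flanges of radius 79 mm and thickness 22 mm, joined by a core cylinder of radius 32 mm and height 98 mm. The lower flange rests on z = 0 and the three cylinders share a vertical axis.

C is a table: top 771 mm (x) × 767 mm (y), 38 mm thick, upper face at z = 709 mm, on four round legs of 82 mm diameter, each leg's bounding box inset 60 mm from the nearest pair of top edges, running from z = 0 to the bottom of the top.

The spool is on top of the stool. The table is on the floor beside the stool on its −y side.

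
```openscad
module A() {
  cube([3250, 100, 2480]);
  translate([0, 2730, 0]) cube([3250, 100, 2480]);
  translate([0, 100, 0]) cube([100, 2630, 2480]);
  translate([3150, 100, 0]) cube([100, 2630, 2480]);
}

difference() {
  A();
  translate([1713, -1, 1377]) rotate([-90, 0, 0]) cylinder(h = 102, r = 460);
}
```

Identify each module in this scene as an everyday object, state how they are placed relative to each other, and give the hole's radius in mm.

The subtracted cylinder has r = 460 mm.

A is a house frame. The house frame has a circular hole through its front wall. The hole's radius is 460 mm.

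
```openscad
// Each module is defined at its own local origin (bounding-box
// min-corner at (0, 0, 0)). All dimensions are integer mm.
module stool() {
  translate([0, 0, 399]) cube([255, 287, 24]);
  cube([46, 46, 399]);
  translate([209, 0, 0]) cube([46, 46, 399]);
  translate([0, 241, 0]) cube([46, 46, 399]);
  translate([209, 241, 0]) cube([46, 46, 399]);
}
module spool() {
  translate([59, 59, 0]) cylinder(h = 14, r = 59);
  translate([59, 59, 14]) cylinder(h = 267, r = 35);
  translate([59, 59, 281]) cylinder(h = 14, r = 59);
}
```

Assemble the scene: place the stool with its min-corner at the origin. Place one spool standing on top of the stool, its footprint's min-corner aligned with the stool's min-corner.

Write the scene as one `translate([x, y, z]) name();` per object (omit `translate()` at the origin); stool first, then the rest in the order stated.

stool();
translate([0, 0, 423]) spool();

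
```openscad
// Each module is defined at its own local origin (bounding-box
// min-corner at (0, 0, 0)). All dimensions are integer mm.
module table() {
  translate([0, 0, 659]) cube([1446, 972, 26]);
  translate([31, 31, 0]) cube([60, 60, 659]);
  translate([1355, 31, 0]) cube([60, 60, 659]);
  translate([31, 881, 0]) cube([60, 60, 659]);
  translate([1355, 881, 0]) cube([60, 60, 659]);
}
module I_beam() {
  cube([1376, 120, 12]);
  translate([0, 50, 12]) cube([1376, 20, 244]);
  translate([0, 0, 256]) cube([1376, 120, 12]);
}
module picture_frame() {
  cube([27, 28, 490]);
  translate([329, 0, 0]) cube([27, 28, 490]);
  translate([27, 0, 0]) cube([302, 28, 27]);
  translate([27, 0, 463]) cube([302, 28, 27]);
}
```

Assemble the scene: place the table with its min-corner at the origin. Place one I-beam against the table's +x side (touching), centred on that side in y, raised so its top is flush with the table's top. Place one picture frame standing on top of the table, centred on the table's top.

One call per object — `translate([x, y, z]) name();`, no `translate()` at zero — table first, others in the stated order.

table();
translate([1446, 426, 417]) I_beam();
translate([545, 472, 685]) picture_frame();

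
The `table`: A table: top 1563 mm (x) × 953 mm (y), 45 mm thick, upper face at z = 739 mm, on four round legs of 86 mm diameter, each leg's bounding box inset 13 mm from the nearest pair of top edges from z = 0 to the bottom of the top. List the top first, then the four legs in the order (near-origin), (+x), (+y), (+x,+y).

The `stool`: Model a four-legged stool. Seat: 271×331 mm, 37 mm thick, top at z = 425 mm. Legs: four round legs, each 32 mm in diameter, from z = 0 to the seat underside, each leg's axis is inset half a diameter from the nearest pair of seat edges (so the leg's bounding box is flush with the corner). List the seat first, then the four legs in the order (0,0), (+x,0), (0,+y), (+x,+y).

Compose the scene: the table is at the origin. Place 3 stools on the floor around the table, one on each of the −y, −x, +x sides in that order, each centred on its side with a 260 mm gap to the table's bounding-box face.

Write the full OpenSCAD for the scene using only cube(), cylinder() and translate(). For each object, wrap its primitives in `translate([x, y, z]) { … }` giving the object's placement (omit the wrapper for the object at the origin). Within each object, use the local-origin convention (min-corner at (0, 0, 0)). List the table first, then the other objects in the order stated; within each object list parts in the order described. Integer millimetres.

translate([0, 0, 694]) cube([1563, 953, 45]);
translate([56, 56, 0]) cylinder(h = 694, r = 43);
translate([1507, 56, 0]) cylinder(h = 694, r = 43);
translate([56, 897, 0]) cylinder(h = 694, r = 43);
translate([1507, 897, 0]) cylinder(h = 694, r = 43);
translate([646, -591, 0]) {
  translate([0, 0, 388]) cube([271, 331, 37]);
  translate([16, 16, 0]) cylinder(h = 388, r = 16);
  translate([255, 16, 0]) cylinder(h = 388, r = 16);
  translate([16, 315, 0]) cylinder(h = 388, r = 16);
  translate([255, 315, 0]) cylinder(h = 388, r = 16);
}
translate([-531, 311, 0]) {
  translate([0, 0, 388]) cube([271, 331, 37]);
  translate([16, 16, 0]) cylinder(h = 388, r = 16);
  translate([255, 16, 0]) cylinder(h = 388, r = 16);
  translate([16, 315, 0]) cylinder(h = 388, r = 16);
  translate([255, 315, 0]) cylinder(h = 388, r = 16);
}
translate([1823, 311, 0]) {
  translate([0, 0, 388]) cube([271, 331, 37]);
  translate([16, 16, 0]) cylinder(h = 388, r = 16);
  translate([255, 16, 0]) cylinder(h = 388, r = 16);
  translate([16, 315, 0]) cylinder(h = 388, r = 16);
  translate([255, 315, 0]) cylinder(h = 388, r = 16);
}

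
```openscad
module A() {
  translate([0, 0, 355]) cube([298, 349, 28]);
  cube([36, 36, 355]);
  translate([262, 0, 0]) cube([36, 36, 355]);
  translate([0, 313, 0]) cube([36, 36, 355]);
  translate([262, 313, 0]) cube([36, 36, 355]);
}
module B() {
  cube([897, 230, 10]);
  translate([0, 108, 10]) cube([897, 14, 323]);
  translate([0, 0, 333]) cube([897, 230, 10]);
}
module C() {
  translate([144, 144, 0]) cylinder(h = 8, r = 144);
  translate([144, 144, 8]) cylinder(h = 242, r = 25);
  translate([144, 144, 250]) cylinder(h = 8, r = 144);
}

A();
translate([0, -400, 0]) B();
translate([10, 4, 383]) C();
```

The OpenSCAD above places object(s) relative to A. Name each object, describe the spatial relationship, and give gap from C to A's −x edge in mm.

A is a stool. B is an I-beam. C is a spool. The I-beam is on the floor beside the stool on its −y side. The spool is on top of the stool. The gap from the spool to the stool's −x edge is 10 mm.

The spool's min-x is at 10; the stool's min-x is 0; gap = 10 mm.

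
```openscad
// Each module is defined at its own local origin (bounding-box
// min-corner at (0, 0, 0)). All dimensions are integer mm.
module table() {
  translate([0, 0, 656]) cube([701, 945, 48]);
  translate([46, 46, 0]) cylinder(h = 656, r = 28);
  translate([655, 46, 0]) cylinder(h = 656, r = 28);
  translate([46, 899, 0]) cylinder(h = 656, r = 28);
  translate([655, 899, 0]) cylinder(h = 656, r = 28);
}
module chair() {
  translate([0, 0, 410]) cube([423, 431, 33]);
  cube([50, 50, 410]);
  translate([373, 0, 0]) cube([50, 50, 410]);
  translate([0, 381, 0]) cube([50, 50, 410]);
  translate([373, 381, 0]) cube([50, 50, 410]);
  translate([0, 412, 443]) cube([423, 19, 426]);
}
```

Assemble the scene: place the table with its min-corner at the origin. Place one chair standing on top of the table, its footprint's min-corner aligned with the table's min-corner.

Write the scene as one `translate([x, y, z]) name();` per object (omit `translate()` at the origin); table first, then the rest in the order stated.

table();
translate([0, 0, 704]) chair();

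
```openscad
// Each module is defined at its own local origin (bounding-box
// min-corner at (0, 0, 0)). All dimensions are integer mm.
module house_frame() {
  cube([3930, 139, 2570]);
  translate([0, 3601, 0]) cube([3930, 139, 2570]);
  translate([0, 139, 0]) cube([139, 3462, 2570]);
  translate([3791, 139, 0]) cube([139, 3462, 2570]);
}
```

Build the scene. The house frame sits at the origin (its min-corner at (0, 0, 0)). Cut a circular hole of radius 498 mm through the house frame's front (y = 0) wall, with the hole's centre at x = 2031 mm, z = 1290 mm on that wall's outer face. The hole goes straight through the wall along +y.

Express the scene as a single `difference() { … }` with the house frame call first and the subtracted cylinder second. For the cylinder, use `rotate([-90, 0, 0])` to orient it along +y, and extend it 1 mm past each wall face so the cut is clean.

difference() {
  house_frame();
  translate([2031, -1, 1290]) rotate([-90, 0, 0]) cylinder(h = 141, r = 498);
}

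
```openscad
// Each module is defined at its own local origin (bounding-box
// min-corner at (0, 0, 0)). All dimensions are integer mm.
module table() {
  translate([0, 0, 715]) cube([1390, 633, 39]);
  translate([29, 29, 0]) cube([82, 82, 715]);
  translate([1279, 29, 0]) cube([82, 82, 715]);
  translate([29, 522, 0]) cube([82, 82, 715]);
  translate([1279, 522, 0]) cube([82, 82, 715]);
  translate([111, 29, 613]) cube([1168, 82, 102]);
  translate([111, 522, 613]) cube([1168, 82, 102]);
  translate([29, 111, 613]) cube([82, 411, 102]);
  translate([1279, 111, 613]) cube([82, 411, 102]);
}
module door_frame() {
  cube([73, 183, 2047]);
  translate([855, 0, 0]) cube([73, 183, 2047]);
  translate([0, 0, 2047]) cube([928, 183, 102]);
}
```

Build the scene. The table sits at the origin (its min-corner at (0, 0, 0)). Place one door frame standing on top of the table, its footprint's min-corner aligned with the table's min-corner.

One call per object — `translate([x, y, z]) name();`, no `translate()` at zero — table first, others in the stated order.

table();
translate([0, 0, 754]) door_frame();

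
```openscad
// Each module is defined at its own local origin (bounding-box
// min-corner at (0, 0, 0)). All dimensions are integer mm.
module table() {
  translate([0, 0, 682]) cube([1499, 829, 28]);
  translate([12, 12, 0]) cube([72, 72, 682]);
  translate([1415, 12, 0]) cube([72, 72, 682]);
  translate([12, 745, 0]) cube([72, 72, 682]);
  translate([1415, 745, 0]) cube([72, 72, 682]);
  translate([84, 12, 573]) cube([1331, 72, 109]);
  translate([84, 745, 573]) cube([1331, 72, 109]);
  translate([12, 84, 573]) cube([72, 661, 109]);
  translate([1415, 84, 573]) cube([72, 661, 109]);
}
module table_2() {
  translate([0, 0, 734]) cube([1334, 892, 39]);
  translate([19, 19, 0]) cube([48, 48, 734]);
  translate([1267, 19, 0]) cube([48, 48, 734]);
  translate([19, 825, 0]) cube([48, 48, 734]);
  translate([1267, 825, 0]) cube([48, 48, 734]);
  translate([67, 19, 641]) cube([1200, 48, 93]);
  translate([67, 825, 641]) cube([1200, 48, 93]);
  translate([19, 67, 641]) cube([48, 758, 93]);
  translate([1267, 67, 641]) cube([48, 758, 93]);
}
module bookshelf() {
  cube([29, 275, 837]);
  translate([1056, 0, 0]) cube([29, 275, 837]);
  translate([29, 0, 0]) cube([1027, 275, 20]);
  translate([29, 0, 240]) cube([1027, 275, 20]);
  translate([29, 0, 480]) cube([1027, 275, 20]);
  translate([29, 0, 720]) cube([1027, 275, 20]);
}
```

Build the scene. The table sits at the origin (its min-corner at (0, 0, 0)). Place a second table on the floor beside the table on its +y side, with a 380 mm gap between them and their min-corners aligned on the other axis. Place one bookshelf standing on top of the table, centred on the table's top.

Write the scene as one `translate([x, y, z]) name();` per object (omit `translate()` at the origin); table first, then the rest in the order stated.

table();
translate([0, 1209, 0]) table_2();
translate([207, 277, 710]) bookshelf();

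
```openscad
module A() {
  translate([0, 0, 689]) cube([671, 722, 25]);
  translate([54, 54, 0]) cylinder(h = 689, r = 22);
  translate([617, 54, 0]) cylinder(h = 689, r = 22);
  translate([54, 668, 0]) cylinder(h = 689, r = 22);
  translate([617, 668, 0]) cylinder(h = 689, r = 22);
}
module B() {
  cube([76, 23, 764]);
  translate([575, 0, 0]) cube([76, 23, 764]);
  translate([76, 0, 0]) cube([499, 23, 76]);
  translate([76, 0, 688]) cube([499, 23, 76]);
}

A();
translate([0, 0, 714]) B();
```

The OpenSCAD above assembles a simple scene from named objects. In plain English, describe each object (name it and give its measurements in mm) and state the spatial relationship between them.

A is a table: top 671 mm (x) × 722 mm (y), 25 mm thick, upper face at z = 714 mm, on four round legs of 44 mm diameter, each leg's bounding box inset 32 mm from the nearest pair of top edges, running from z = 0 to the bottom of the top.

B is a rectangular picture frame lying in the x–z plane (depth along y). The opening is 499 mm wide (x) by 612 mm tall (z), surrounded by a border 76 mm wide on all four sides. The frame is 23 mm deep and is made of two full-height vertical stiles with two horizontal rails fitted between them.

The picture frame is on top of the table.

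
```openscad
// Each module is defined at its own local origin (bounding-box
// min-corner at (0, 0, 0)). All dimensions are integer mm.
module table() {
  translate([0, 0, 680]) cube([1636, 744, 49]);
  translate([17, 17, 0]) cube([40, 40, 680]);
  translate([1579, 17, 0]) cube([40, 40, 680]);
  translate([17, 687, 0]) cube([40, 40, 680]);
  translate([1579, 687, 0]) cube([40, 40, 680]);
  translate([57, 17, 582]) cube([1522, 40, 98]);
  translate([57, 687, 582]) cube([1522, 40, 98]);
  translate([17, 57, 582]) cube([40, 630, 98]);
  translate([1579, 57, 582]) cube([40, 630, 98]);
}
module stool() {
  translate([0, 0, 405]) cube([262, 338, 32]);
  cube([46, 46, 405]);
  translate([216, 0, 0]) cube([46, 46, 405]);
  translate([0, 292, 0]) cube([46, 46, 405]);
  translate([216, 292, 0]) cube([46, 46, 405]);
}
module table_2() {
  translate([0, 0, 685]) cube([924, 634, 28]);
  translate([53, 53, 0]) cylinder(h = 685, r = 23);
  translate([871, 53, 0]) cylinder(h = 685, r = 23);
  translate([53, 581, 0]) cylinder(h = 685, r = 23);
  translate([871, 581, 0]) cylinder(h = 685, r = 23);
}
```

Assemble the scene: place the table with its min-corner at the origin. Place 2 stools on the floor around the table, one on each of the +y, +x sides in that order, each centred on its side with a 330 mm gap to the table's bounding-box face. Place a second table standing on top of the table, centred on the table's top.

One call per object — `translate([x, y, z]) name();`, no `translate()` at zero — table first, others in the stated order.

table();
translate([687, 1074, 0]) stool();
translate([1966, 203, 0]) stool();
translate([356, 55, 729]) table_2();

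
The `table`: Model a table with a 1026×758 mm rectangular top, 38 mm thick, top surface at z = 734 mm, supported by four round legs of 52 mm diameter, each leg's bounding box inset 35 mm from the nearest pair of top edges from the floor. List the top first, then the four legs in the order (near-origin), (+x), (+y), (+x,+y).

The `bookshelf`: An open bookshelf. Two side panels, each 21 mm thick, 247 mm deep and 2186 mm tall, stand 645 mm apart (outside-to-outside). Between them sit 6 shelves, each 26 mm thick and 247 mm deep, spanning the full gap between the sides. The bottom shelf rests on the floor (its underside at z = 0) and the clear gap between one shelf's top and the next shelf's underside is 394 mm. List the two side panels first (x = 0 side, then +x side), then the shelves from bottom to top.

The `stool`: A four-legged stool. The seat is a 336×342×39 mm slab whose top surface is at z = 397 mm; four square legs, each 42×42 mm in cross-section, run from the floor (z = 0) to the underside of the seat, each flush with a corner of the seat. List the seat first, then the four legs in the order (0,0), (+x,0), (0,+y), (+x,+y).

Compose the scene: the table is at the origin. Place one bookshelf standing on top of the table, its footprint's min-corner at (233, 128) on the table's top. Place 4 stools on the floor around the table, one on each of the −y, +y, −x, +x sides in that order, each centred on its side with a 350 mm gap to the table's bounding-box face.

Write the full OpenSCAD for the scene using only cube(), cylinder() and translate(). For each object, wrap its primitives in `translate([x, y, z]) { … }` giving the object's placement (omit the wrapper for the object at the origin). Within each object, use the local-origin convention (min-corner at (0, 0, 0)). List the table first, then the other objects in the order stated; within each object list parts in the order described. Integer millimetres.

translate([0, 0, 696]) cube([1026, 758, 38]);
translate([61, 61, 0]) cylinder(h = 696, r = 26);
translate([965, 61, 0]) cylinder(h = 696, r = 26);
translate([61, 697, 0]) cylinder(h = 696, r = 26);
translate([965, 697, 0]) cylinder(h = 696, r = 26);
translate([233, 128, 734]) {
  cube([21, 247, 2186]);
  translate([624, 0, 0]) cube([21, 247, 2186]);
  translate([21, 0, 0]) cube([603, 247, 26]);
  translate([21, 0, 420]) cube([603, 247, 26]);
  translate([21, 0, 840]) cube([603, 247, 26]);
  translate([21, 0, 1260]) cube([603, 247, 26]);
  translate([21, 0, 1680]) cube([603, 247, 26]);
  translate([21, 0, 2100]) cube([603, 247, 26]);
}
translate([345, -692, 0]) {
  translate([0, 0, 358]) cube([336, 342, 39]);
  cube([42, 42, 358]);
  translate([294, 0, 0]) cube([42, 42, 358]);
  translate([0, 300, 0]) cube([42, 42, 358]);
  translate([294, 300, 0]) cube([42, 42, 358]);
}
translate([345, 1108, 0]) {
  translate([0, 0, 358]) cube([336, 342, 39]);
  cube([42, 42, 358]);
  translate([294, 0, 0]) cube([42, 42, 358]);
  translate([0, 300, 0]) cube([42, 42, 358]);
  translate([294, 300, 0]) cube([42, 42, 358]);
}
translate([-686, 208, 0]) {
  translate([0, 0, 358]) cube([336, 342, 39]);
  cube([42, 42, 358]);
  translate([294, 0, 0]) cube([42, 42, 358]);
  translate([0, 300, 0]) cube([42, 42, 358]);
  translate([294, 300, 0]) cube([42, 42, 358]);
}
translate([1376, 208, 0]) {
  translate([0, 0, 358]) cube([336, 342, 39]);
  cube([42, 42, 358]);
  translate([294, 0, 0]) cube([42, 42, 358]);
  translate([0, 300, 0]) cube([42, 42, 358]);
  translate([294, 300, 0]) cube([42, 42, 358]);
}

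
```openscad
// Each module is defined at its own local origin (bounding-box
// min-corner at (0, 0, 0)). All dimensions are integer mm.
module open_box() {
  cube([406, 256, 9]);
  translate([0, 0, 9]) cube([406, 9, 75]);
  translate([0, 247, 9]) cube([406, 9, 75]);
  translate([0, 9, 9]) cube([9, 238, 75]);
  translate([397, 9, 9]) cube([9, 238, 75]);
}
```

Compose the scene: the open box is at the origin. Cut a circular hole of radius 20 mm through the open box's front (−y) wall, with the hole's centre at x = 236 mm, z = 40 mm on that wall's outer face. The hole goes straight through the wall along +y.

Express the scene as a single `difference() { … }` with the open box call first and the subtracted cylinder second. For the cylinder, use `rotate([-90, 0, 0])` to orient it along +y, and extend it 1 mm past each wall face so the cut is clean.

difference() {
  open_box();
  translate([236, -1, 40]) rotate([-90, 0, 0]) cylinder(h = 11, r = 20);
}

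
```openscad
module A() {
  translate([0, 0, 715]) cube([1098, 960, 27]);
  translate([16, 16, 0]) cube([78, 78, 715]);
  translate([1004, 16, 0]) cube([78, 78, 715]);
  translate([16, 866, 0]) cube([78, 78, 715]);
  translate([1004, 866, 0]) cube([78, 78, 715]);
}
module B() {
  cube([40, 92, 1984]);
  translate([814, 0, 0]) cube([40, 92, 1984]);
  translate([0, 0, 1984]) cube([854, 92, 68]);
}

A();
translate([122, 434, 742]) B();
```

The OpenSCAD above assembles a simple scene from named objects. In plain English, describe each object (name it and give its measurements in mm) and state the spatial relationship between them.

A is a table with a 1098×960 mm rectangular top, 27 mm thick, top surface at z = 742 mm, supported by four 78×78 mm square legs, each inset 16 mm from the nearest pair of top edges, running from the floor.

B is a door frame. The clear opening is 774 mm wide and 1984 mm high. Two 40 mm wide jambs, 92 mm deep, stand either side of the opening from the floor to the top of the opening. A 68 mm thick head sits across the top of both jambs, spanning the full outside width of the frame.

The door frame is on top of the table, centred.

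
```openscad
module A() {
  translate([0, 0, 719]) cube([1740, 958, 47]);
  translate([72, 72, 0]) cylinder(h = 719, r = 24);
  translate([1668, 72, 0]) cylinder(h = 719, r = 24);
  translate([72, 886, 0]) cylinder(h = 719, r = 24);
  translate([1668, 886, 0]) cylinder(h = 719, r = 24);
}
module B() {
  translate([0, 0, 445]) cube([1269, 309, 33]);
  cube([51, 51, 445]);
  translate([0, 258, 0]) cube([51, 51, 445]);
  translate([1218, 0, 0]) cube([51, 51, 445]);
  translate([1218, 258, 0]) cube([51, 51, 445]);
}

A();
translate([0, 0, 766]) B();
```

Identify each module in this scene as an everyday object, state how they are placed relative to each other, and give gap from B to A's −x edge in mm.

A is a table. B is a bench. The bench is on top of the table. The gap from the bench to the table's −x edge is 0 mm.

The bench's min-x is at 0; the table's min-x is 0; gap = 0 mm.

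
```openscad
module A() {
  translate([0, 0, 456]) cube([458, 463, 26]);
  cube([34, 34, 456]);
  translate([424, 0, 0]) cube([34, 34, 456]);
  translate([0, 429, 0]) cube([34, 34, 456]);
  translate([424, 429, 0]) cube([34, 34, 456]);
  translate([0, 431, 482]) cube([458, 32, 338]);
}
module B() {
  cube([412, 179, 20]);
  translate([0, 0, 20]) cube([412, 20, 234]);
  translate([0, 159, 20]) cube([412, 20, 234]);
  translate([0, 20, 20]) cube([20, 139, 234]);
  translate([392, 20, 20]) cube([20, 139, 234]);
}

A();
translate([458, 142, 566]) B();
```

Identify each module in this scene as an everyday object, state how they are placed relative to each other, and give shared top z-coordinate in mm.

A is a chair. B is an open box. The open box is beside the chair with their tops flush at z = 820. The shared top z-coordinate is 820 mm.

Both tops at z = 820 mm.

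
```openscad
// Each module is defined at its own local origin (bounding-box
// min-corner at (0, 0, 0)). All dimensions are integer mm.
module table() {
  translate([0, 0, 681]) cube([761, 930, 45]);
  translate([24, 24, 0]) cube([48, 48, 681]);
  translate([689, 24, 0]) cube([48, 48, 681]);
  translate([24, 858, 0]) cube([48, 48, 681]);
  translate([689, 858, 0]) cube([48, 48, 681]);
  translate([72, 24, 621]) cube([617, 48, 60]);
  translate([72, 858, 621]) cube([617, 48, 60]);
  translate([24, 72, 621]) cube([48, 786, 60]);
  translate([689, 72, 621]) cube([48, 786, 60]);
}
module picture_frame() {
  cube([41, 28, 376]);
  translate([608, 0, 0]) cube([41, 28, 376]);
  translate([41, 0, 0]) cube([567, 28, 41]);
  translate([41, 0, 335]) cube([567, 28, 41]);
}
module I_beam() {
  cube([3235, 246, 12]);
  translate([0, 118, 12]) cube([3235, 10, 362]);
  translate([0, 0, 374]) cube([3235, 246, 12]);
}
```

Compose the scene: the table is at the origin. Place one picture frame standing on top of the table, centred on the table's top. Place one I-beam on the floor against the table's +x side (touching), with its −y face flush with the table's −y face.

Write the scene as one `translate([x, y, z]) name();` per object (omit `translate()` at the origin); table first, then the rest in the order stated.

table();
translate([56, 451, 726]) picture_frame();
translate([761, 0, 0]) I_beam();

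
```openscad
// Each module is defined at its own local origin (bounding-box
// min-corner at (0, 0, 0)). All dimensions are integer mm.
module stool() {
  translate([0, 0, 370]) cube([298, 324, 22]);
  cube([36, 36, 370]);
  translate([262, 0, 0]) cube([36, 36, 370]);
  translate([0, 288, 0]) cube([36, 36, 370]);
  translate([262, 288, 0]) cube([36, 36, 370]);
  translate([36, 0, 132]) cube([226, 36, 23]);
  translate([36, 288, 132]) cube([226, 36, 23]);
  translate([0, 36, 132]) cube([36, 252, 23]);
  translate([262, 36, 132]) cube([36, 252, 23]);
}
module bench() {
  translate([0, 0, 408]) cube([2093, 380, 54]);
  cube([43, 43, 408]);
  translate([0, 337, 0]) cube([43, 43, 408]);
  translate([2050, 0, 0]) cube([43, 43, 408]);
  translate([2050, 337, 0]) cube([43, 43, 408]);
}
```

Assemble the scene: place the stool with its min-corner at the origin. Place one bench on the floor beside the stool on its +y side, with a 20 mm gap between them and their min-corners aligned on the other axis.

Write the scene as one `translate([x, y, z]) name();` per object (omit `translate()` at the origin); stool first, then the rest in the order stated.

stool();
translate([0, 344, 0]) bench();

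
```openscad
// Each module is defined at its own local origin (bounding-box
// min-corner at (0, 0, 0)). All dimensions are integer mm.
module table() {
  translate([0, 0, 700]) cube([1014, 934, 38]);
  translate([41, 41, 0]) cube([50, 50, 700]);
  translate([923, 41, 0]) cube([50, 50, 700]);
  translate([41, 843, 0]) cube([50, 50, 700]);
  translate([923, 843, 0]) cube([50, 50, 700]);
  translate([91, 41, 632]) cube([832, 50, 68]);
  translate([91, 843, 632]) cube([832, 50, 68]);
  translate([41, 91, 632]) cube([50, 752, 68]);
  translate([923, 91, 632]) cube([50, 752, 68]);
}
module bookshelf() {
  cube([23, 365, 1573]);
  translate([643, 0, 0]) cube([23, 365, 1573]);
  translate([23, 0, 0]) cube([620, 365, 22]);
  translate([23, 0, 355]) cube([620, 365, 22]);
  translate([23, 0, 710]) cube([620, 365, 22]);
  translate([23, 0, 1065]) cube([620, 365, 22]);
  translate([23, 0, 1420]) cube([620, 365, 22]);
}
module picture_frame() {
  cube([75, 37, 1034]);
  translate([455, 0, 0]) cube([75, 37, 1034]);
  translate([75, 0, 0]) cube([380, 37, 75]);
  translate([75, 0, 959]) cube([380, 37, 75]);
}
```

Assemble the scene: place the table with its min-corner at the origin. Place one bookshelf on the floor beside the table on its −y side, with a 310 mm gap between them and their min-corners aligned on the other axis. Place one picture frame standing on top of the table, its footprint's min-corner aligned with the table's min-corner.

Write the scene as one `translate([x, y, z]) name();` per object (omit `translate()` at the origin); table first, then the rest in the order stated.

table();
translate([0, -675, 0]) bookshelf();
translate([0, 0, 738]) picture_frame();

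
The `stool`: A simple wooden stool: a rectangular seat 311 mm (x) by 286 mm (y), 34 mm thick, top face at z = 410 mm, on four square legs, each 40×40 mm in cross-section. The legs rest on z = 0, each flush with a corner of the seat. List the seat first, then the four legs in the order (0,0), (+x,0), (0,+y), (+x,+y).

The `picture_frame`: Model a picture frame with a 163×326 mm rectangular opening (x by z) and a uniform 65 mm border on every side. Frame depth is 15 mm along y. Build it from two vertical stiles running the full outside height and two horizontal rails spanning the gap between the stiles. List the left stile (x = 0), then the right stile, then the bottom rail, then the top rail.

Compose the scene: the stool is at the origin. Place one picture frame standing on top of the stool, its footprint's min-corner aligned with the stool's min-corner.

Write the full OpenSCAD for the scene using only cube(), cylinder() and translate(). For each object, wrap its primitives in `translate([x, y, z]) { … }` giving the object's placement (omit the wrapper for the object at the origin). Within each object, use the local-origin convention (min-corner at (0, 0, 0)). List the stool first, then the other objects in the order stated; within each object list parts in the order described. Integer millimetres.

translate([0, 0, 376]) cube([311, 286, 34]);
cube([40, 40, 376]);
translate([271, 0, 0]) cube([40, 40, 376]);
translate([0, 246, 0]) cube([40, 40, 376]);
translate([271, 246, 0]) cube([40, 40, 376]);
translate([0, 0, 410]) {
  cube([65, 15, 456]);
  translate([228, 0, 0]) cube([65, 15, 456]);
  translate([65, 0, 0]) cube([163, 15, 65]);
  translate([65, 0, 391]) cube([163, 15, 65]);
}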